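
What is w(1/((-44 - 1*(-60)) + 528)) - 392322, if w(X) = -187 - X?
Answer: -213524897/544 ≈ -3.9251e+5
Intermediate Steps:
w(1/((-44 - 1*(-60)) + 528)) - 392322 = (-187 - 1/((-44 - 1*(-60)) + 528)) - 392322 = (-187 - 1/((-44 + 60) + 528)) - 392322 = (-187 - 1/(16 + 528)) - 392322 = (-187 - 1/544) - 392322 = -101729/544 - 392322 = -213524897/544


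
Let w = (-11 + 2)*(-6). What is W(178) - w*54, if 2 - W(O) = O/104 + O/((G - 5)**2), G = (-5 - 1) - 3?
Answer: -7431547/2548 ≈ -2916.6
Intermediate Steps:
w = 54 (w = -9*(-6) = 54)
G = -9 (G = -6 - 3 = -9)
W(O) = 2 - 75*O/5096 (W(O) = 2 - (O/104 + O/((-9 - 5)**2)) = 2 - (O*(1/104) + O/((-14)**2)) = 2 - (O/104 + O/196) = 2 - 75*O/5096)
W(178) - w*54 = (2 - 75/5096*178) - 54*54 = (2 - 6675/2548) - 1*2916 = -1579/2548 - 2916 = -7431547/2548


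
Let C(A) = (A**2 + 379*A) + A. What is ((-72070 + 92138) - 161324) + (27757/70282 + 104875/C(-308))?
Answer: -110082316123655/779286816 ≈ -1.4126e+5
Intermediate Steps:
C(A) = A**2 + 380*A
((-72070 + 92138) - 161324) + (27757/70282 + 104875/C(-308)) = ((-72070 + 92138) - 161324) + (27757/70282 + 104875/((-308*(380 - 308)))) = (20068 - 161324) + (27757*(1/70282) + 104875/((-308*72))) = -141256 + (27757/70282 + 104875/(-22176)) = -141256 + (27757/70282 + 104875*(-1/22176)) = -141256 + (27757/70282 - 104875/22176) = -141256 - 3377642759/779286816 = -110082316123655/779286816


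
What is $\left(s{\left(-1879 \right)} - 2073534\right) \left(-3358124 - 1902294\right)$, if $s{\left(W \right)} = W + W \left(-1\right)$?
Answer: $10907655577212$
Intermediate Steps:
$s{\left(W \right)} = 0$ ($s{\left(W \right)} = W - W = 0$)
$\left(s{\left(-1879 \right)} - 2073534\right) \left(-3358124 - 1902294\right) = \left(0 - 2073534\right) \left(-3358124 - 1902294\right) = \left(-2073534\right) \left(-5260418\right) = 10907655577212$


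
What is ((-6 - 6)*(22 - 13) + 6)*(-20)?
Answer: 2040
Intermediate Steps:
((-6 - 6)*(22 - 13) + 6)*(-20) = (-12*9 + 6)*(-20) = (-108 + 6)*(-20) = -102*(-20) = 2040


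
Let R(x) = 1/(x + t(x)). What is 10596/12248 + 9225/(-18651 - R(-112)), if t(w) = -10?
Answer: 2581462329/6967339102 ≈ 0.37051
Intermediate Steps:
R(x) = 1/(-10 + x) (R(x) = 1/(x - 10) = 1/(-10 + x))
10596/12248 + 9225/(-18651 - R(-112)) = 10596/12248 + 9225/(-18651 - 1/(-10 - 112)) = 10596*(1/12248) + 9225/(-18651 - 1/(-122)) = 2649/3062 + 9225/(-18651 - 1*(-1/122)) = 2649/3062 + 9225/(-18651 + 1/122) = 2649/3062 + 9225/(-2275421/122) = 2649/3062 + 9225*(-122/2275421) = 2649/3062 - 1125450/2275421 = 2581462329/6967339102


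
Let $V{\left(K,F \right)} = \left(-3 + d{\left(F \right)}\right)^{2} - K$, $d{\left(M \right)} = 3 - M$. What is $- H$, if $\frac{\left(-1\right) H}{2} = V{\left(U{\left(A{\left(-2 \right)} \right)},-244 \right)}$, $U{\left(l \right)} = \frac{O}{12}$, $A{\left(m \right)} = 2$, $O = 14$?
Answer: $\frac{357209}{3} \approx 1.1907 \cdot 10^{5}$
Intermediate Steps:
$U{\left(l \right)} = \frac{7}{6}$ ($U{\left(l \right)} = \frac{14}{12} = 14 \cdot \frac{1}{12} = \frac{7}{6}$)
$V{\left(K,F \right)} = F^{2} - K$ ($V{\left(K,F \right)} = \left(-3 - \left(-3 + F\right)\right)^{2} - K = \left(- F\right)^{2} - K = F^{2} - K$)
$H = - \frac{357209}{3}$ ($H = - 2 \left(\left(-244\right)^{2} - \frac{7}{6}\right) = - 2 \left(59536 - \frac{7}{6}\right) = \left(-2\right) \frac{357209}{6} = - \frac{357209}{3} \approx -1.1907 \cdot 10^{5}$)
$- H = \left(-1\right) \left(- \frac{357209}{3}\right) = \frac{357209}{3}$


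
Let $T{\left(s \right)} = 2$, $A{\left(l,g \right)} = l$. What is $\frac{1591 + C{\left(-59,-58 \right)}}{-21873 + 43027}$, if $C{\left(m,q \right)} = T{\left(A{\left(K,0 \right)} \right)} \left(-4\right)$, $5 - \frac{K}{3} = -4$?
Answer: $\frac{1583}{21154} \approx 0.074832$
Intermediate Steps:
$K = 27$ ($K = 15 - -12 = 15 + 12 = 27$)
$C{\left(m,q \right)} = -8$ ($C{\left(m,q \right)} = 2 \left(-4\right) = -8$)
$\frac{1591 + C{\left(-59,-58 \right)}}{-21873 + 43027} = \frac{1591 - 8}{-21873 + 43027} = \frac{1583}{21154}$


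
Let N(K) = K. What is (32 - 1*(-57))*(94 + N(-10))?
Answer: 7476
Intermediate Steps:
(32 - 1*(-57))*(94 + N(-10)) = (32 - 1*(-57))*(94 - 10) = (32 + 57)*84 = 89*84 = 7476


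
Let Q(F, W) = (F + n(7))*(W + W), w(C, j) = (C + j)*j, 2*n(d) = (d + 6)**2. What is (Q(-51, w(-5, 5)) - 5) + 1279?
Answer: 1274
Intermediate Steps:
n(d) = (6 + d)**2/2 (n(d) = (d + 6)**2/2 = (6 + d)**2/2)
w(C, j) = j*(C + j)
Q(F, W) = 2*W*(169/2 + F) (Q(F, W) = (F + (6 + 7)**2/2)*(W + W) = (F + (1/2)*13**2)*(2*W) = (F + (1/2)*169)*(2*W) = (F + 169/2)*(2*W) = (169/2 + F)*(2*W) = 2*W*(169/2 + F))
(Q(-51, w(-5, 5)) - 5) + 1279 = ((5*(-5 + 5))*(169 + 2*(-51)) - 5) + 1279 = ((5*0)*(169 - 102) - 5) + 1279 = (0*67 - 5) + 1279 = (0 - 5) + 1279 = -5 + 1279 = 1274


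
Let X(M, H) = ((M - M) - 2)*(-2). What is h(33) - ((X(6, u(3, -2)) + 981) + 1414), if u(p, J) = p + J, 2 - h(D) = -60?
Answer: -2337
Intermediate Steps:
h(D) = 62 (h(D) = 2 - 1*(-60) = 2 + 60 = 62)
u(p, J) = J + p
X(M, H) = 4 (X(M, H) = (0 - 2)*(-2) = -2*(-2) = 4)
h(33) - ((X(6, u(3, -2)) + 981) + 1414) = 62 - ((4 + 981) + 1414) = 62 - (985 + 1414) = 62 - 1*2399 = 62 - 2399 = -2337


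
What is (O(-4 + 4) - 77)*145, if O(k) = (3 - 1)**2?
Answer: -10585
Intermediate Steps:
O(k) = 4 (O(k) = 2**2 = 4)
(O(-4 + 4) - 77)*145 = (4 - 77)*145 = -73*145 = -10585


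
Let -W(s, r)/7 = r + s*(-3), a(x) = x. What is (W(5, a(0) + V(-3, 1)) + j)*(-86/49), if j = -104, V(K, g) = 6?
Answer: 3526/49 ≈ 71.959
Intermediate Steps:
W(s, r) = -7*r + 21*s (W(s, r) = -7*(r + s*(-3)) = -7*(r - 3*s) = -7*r + 21*s)
(W(5, a(0) + V(-3, 1)) + j)*(-86/49) = ((-7*(0 + 6) + 21*5) - 104)*(-86/49) = ((-7*6 + 105) - 104)*(-86*1/49) = ((-42 + 105) - 104)*(-86/49) = (63 - 104)*(-86/49) = -41*(-86/49) = 3526/49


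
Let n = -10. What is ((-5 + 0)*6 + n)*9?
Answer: -360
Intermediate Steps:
((-5 + 0)*6 + n)*9 = ((-5 + 0)*6 - 10)*9 = (-5*6 - 10)*9 = (-30 - 10)*9 = -40*9 = -360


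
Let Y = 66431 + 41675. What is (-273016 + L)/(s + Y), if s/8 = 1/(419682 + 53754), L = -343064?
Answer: -536166270/94083221 ≈ -5.6989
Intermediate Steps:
Y = 108106
s = 2/118359 (s = 8/(419682 + 53754) = 8/473436 = 8*(1/473436) = 2/118359 ≈ 1.6898e-5)
(-273016 + L)/(s + Y) = (-273016 - 343064)/(2/118359 + 108106) = -616080/12795318056/118359 = -616080*118359/12795318056 = -536166270/94083221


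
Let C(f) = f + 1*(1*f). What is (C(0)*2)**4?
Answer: 0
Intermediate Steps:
C(f) = 2*f (C(f) = f + 1*f = f + f = 2*f)
(C(0)*2)**4 = ((2*0)*2)**4 = (0*2)**4 = 0**4 = 0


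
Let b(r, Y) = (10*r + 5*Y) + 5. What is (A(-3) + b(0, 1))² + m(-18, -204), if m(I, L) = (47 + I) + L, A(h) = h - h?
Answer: -75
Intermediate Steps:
A(h) = 0
b(r, Y) = 5 + 5*Y + 10*r (b(r, Y) = (5*Y + 10*r) + 5 = 5 + 5*Y + 10*r)
m(I, L) = 47 + I + L
(A(-3) + b(0, 1))² + m(-18, -204) = (0 + (5 + 5*1 + 10*0))² + (47 - 18 - 204) = (0 + (5 + 5 + 0))² - 175 = (0 + 10)² - 175 = 10² - 175 = 100 - 175 = -75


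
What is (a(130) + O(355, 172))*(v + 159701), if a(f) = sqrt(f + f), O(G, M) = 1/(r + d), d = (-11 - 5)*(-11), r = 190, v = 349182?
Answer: 508883/366 + 1017766*sqrt(65) ≈ 8.2069e+6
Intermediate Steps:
d = 176 (d = -16*(-11) = 176)
O(G, M) = 1/366 (O(G, M) = 1/(190 + 176) = 1/366)
a(f) = sqrt(2)*sqrt(f) (a(f) = sqrt(2*f) = sqrt(2)*sqrt(f))
(a(130) + O(355, 172))*(v + 159701) = (sqrt(2)*sqrt(130) + 1/366)*(349182 + 159701) = (2*sqrt(65) + 1/366)*508883 = (1/366 + 2*sqrt(65))*508883 = 508883/366 + 1017766*sqrt(65)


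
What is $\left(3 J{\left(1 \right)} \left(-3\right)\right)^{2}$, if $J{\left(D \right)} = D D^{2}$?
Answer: $81$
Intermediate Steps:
$J{\left(D \right)} = D^{3}$
$\left(3 J{\left(1 \right)} \left(-3\right)\right)^{2} = \left(3 \cdot 1^{3} \left(-3\right)\right)^{2} = \left(3 \cdot 1 \left(-3\right)\right)^{2} = \left(3 \left(-3\right)\right)^{2} = \left(-9\right)^{2} = 81$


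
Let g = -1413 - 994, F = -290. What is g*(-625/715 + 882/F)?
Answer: 6738604/715 ≈ 9424.6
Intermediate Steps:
g = -2407
g*(-625/715 + 882/F) = -2407*(-625/715 + 882/(-290)) = -2407*(-625*1/715 + 882*(-1/290)) = -2407*(-125/143 - 441/145) = -2407*(-81188/20735) = 6738604/715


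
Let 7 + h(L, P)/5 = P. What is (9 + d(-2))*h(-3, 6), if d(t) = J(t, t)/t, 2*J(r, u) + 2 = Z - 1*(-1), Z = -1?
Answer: -95/2 ≈ -47.500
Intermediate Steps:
J(r, u) = -1 (J(r, u) = -1 + (-1 - 1*(-1))/2 = -1 + (-1 + 1)/2 = -1 + (1/2)*0 = -1 + 0 = -1)
h(L, P) = -35 + 5*P
d(t) = -1/t
(9 + d(-2))*h(-3, 6) = (9 - 1/(-2))*(-35 + 5*6) = (9 - 1*(-1/2))*(-35 + 30) = (9 + 1/2)*(-5) = (19/2)*(-5) = -95/2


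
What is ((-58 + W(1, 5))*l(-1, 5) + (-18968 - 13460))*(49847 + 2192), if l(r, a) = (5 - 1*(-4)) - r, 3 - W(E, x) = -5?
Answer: -1713540192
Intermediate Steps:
W(E, x) = 8 (W(E, x) = 3 - 1*(-5) = 3 + 5 = 8)
l(r, a) = 9 - r (l(r, a) = (5 + 4) - r = 9 - r)
((-58 + W(1, 5))*l(-1, 5) + (-18968 - 13460))*(49847 + 2192) = ((-58 + 8)*(9 - 1*(-1)) + (-18968 - 13460))*(49847 + 2192) = (-50*(9 + 1) - 32428)*52039 = (-50*10 - 32428)*52039 = (-500 - 32428)*52039 = -32928*52039 = -1713540192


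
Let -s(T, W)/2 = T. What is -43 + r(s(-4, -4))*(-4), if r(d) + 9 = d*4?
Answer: -135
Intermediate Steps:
s(T, W) = -2*T
r(d) = -9 + 4*d (r(d) = -9 + d*4 = -9 + 4*d)
-43 + r(s(-4, -4))*(-4) = -43 + (-9 + 4*(-2*(-4)))*(-4) = -43 + (-9 + 4*8)*(-4) = -43 + (-9 + 32)*(-4) = -43 + 23*(-4) = -43 - 92 = -135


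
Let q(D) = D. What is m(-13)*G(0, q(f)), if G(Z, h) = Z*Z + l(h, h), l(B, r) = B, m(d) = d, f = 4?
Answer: -52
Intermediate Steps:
G(Z, h) = h + Z² (G(Z, h) = Z*Z + h = Z² + h = h + Z²)
m(-13)*G(0, q(f)) = -13*(4 + 0²) = -13*(4 + 0) = -13*4 = -52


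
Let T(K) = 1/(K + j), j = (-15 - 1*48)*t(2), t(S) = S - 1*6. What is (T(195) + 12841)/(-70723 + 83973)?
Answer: 2869964/2961375 ≈ 0.96913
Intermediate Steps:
t(S) = -6 + S (t(S) = S - 6 = -6 + S)
j = 252 (j = (-15 - 1*48)*(-6 + 2) = (-15 - 48)*(-4) = -63*(-4) = 252)
T(K) = 1/(252 + K) (T(K) = 1/(K + 252) = 1/(252 + K))
(T(195) + 12841)/(-70723 + 83973) = (1/(252 + 195) + 12841)/(-70723 + 83973) = (1/447 + 12841)/13250 = (1/447 + 12841)*(1/13250) = (5739928/447)*(1/13250) = 2869964/2961375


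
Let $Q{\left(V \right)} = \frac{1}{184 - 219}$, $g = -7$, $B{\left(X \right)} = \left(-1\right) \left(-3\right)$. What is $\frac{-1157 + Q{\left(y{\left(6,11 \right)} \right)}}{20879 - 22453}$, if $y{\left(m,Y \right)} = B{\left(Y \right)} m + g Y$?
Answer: $\frac{20248}{27545} \approx 0.73509$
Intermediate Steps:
$B{\left(X \right)} = 3$
$y{\left(m,Y \right)} = - 7 Y + 3 m$ ($y{\left(m,Y \right)} = 3 m - 7 Y = - 7 Y + 3 m$)
$Q{\left(V \right)} = - \frac{1}{35}$ ($Q{\left(V \right)} = \frac{1}{-35} = - \frac{1}{35}$)
$\frac{-1157 + Q{\left(y{\left(6,11 \right)} \right)}}{20879 - 22453} = \frac{-1157 - \frac{1}{35}}{20879 - 22453} = - \frac{40496}{35 \left(-1574\right)} = \left(- \frac{40496}{35}\right) \left(- \frac{1}{1574}\right) = \frac{20248}{27545}$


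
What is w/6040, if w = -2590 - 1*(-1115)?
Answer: -295/1208 ≈ -0.24421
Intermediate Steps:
w = -1475 (w = -2590 + 1115 = -1475)
w/6040 = -1475/6040 = -1475*1/6040 = -295/1208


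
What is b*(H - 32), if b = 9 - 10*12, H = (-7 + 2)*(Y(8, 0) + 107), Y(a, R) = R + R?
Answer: 62937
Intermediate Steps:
Y(a, R) = 2*R
H = -535 (H = (-7 + 2)*(2*0 + 107) = -5*(0 + 107) = -5*107 = -535)
b = -111 (b = 9 - 120 = -111)
b*(H - 32) = -111*(-535 - 32) = -111*(-567) = 62937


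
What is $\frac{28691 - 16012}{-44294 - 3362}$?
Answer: $- \frac{12679}{47656} \approx -0.26605$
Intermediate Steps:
$\frac{28691 - 16012}{-44294 - 3362} = \frac{12679}{-47656} = 12679 \left(- \frac{1}{47656}\right) = - \frac{12679}{47656}$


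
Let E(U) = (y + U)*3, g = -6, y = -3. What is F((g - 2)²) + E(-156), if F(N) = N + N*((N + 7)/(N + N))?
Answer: -755/2 ≈ -377.50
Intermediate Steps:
F(N) = 7/2 + 3*N/2 (F(N) = N + N*((7 + N)/((2*N))) = N + N*((7 + N)*(1/(2*N))) = N + N*((7 + N)/(2*N)) = N + (7/2 + N/2) = 7/2 + 3*N/2)
E(U) = -9 + 3*U (E(U) = (-3 + U)*3 = -9 + 3*U)
F((g - 2)²) + E(-156) = (7/2 + 3*(-6 - 2)²/2) + (-9 + 3*(-156)) = (7/2 + (3/2)*(-8)²) + (-9 - 468) = (7/2 + (3/2)*64) - 477 = (7/2 + 96) - 477 = 199/2 - 477 = -755/2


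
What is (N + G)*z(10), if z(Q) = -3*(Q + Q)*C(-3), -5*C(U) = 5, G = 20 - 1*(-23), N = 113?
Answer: 9360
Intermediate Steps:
G = 43 (G = 20 + 23 = 43)
C(U) = -1 (C(U) = -1/5*5 = -1)
z(Q) = 6*Q (z(Q) = -3*(Q + Q)*(-1) = -3*2*Q*(-1) = -(-6)*Q = 6*Q)
(N + G)*z(10) = (113 + 43)*(6*10) = 156*60 = 9360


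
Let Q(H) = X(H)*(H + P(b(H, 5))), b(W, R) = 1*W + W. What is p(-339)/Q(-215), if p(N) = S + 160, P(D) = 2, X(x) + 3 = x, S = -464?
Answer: -152/23217 ≈ -0.0065469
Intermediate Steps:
X(x) = -3 + x
b(W, R) = 2*W (b(W, R) = W + W = 2*W)
Q(H) = (-3 + H)*(2 + H) (Q(H) = (-3 + H)*(H + 2) = (-3 + H)*(2 + H))
p(N) = -304 (p(N) = -464 + 160 = -304)
p(-339)/Q(-215) = -304*1/((-3 - 215)*(2 - 215)) = -304/((-218*(-213))) = -304/46434 = -304*1/46434 = -152/23217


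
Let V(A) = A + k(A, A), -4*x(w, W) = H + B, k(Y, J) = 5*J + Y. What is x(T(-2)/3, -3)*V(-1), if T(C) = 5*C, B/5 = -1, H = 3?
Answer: -7/2 ≈ -3.5000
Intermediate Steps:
k(Y, J) = Y + 5*J
B = -5 (B = 5*(-1) = -5)
x(w, W) = ½ (x(w, W) = -(3 - 5)/4 = -¼*(-2) = ½)
V(A) = 7*A (V(A) = A + (A + 5*A) = A + 6*A = 7*A)
x(T(-2)/3, -3)*V(-1) = (7*(-1))/2 = (½)*(-7) = -7/2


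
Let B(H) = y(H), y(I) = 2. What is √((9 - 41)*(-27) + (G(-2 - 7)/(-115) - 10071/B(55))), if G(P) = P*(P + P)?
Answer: 153*I*√9430/230 ≈ 64.598*I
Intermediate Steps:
B(H) = 2
G(P) = 2*P² (G(P) = P*(2*P) = 2*P²)
√((9 - 41)*(-27) + (G(-2 - 7)/(-115) - 10071/B(55))) = √((9 - 41)*(-27) + ((2*(-2 - 7)²)/(-115) - 10071/2)) = √(-32*(-27) + ((2*(-9)²)*(-1/115) - 10071*½)) = √(864 + ((2*81)*(-1/115) - 10071/2)) = √(864 + (162*(-1/115) - 10071/2)) = √(864 + (-162/115 - 10071/2)) = √(864 - 1158489/230) = √(-959769/230) = 153*I*√9430/230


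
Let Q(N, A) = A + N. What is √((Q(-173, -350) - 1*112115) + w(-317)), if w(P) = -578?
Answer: 8*I*√1769 ≈ 336.48*I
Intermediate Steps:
√((Q(-173, -350) - 1*112115) + w(-317)) = √(((-350 - 173) - 1*112115) - 578) = √((-523 - 112115) - 578) = √(-112638 - 578) = √(-113216) = 8*I*√1769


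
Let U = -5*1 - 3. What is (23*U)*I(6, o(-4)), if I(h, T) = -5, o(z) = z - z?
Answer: 920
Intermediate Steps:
o(z) = 0
U = -8 (U = -5 - 3 = -8)
(23*U)*I(6, o(-4)) = (23*(-8))*(-5) = -184*(-5) = 920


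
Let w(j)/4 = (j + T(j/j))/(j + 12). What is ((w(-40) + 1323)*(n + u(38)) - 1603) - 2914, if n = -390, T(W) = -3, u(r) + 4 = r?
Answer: -3343843/7 ≈ -4.7769e+5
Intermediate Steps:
u(r) = -4 + r
w(j) = 4*(-3 + j)/(12 + j) (w(j) = 4*((j - 3)/(j + 12)) = 4*((-3 + j)/(12 + j)) = 4*(-3 + j)/(12 + j))
((w(-40) + 1323)*(n + u(38)) - 1603) - 2914 = ((4*(-3 - 40)/(12 - 40) + 1323)*(-390 + (-4 + 38)) - 1603) - 2914 = ((4*(-43)/(-28) + 1323)*(-390 + 34) - 1603) - 2914 = ((4*(-1/28)*(-43) + 1323)*(-356) - 1603) - 2914 = ((43/7 + 1323)*(-356) - 1603) - 2914 = ((9304/7)*(-356) - 1603) - 2914 = (-3312224/7 - 1603) - 2914 = -3323445/7 - 2914 = -3343843/7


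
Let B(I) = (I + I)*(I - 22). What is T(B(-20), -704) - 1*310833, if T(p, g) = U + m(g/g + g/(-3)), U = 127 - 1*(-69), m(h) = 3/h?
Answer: -219620350/707 ≈ -3.1064e+5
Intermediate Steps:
U = 196 (U = 127 + 69 = 196)
B(I) = 2*I*(-22 + I) (B(I) = (2*I)*(-22 + I) = 2*I*(-22 + I))
T(p, g) = 196 + 3/(1 - g/3) (T(p, g) = 196 + 3/(g/g + g/(-3)) = 196 + 3/(1 + g*(-⅓)) = 196 + 3/(1 - g/3))
T(B(-20), -704) - 1*310833 = (-597 + 196*(-704))/(-3 - 704) - 1*310833 = (-597 - 137984)/(-707) - 310833 = -1/707*(-138581) - 310833 = 138581/707 - 310833 = -219620350/707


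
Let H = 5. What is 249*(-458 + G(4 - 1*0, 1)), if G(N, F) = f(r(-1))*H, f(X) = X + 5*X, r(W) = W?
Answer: -121512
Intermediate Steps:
f(X) = 6*X
G(N, F) = -30 (G(N, F) = (6*(-1))*5 = -6*5 = -30)
249*(-458 + G(4 - 1*0, 1)) = 249*(-458 - 30) = 249*(-488) = -121512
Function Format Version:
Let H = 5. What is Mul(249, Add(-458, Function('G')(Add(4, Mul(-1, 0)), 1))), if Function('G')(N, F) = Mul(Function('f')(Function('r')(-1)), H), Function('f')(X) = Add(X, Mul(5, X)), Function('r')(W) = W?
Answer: -121512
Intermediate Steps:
Function('f')(X) = Mul(6, X)
Function('G')(N, F) = -30 (Function('G')(N, F) = Mul(Mul(6, -1), 5) = Mul(-6, 5) = -30)
Mul(249, Add(-458, Function('G')(Add(4, Mul(-1, 0)), 1))) = Mul(249, Add(-458, -30)) = Mul(249, -488) = -121512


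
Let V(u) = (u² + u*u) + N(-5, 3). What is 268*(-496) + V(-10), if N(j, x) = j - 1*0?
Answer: -132733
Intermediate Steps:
N(j, x) = j (N(j, x) = j + 0 = j)
V(u) = -5 + 2*u² (V(u) = (u² + u*u) - 5 = (u² + u²) - 5 = 2*u² - 5 = -5 + 2*u²)
268*(-496) + V(-10) = 268*(-496) + (-5 + 2*(-10)²) = -132928 + (-5 + 2*100) = -132928 + (-5 + 200) = -132928 + 195 = -132733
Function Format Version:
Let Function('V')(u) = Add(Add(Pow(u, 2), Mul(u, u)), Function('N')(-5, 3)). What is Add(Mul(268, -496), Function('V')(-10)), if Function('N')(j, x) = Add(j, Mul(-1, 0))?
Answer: -132733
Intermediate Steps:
Function('N')(j, x) = j (Function('N')(j, x) = Add(j, 0) = j)
Function('V')(u) = Add(-5, Mul(2, Pow(u, 2))) (Function('V')(u) = Add(Add(Pow(u, 2), Mul(u, u)), -5) = Add(Add(Pow(u, 2), Pow(u, 2)), -5) = Add(Mul(2, Pow(u, 2)), -5) = Add(-5, Mul(2, Pow(u, 2))))
Add(Mul(268, -496), Function('V')(-10)) = Add(Mul(268, -496), Add(-5, Mul(2, Pow(-10, 2)))) = Add(-132928, Add(-5, Mul(2, 100))) = Add(-132928, Add(-5, 200)) = Add(-132928, 195) = -132733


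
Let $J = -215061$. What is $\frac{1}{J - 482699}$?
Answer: $- \frac{1}{697760} \approx -1.4332 \cdot 10^{-6}$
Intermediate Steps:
$\frac{1}{J - 482699} = \frac{1}{-215061 - 482699} = \frac{1}{-697760} = - \frac{1}{697760}$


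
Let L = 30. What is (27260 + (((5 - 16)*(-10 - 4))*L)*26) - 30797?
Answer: 116583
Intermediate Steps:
(27260 + (((5 - 16)*(-10 - 4))*L)*26) - 30797 = (27260 + (((5 - 16)*(-10 - 4))*30)*26) - 30797 = (27260 + (-11*(-14)*30)*26) - 30797 = (27260 + (154*30)*26) - 30797 = (27260 + 4620*26) - 30797 = (27260 + 120120) - 30797 = 147380 - 30797 = 116583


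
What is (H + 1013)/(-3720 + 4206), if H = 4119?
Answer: 2566/243 ≈ 10.560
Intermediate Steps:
(H + 1013)/(-3720 + 4206) = (4119 + 1013)/(-3720 + 4206) = 5132/486 = 5132*(1/486) = 2566/243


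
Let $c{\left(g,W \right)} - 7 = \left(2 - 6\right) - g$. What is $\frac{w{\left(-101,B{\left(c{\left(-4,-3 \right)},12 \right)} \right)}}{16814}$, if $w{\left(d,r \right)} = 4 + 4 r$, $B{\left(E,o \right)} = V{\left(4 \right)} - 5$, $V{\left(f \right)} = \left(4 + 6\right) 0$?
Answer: $- \frac{8}{8407} \approx -0.00095159$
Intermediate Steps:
$c{\left(g,W \right)} = 3 - g$ ($c{\left(g,W \right)} = 7 - \left(4 + g\right) = 3 - g$)
$V{\left(f \right)} = 0$ ($V{\left(f \right)} = 10 \cdot 0 = 0$)
$B{\left(E,o \right)} = -5$ ($B{\left(E,o \right)} = 0 - 5 = -5$)
$\frac{w{\left(-101,B{\left(c{\left(-4,-3 \right)},12 \right)} \right)}}{16814} = \frac{4 + 4 \left(-5\right)}{16814} = \left(4 - 20\right) \frac{1}{16814} = \left(-16\right) \frac{1}{16814} = - \frac{8}{8407}$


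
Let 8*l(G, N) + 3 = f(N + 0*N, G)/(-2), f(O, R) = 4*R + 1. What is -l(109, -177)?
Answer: 443/16 ≈ 27.688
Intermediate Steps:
f(O, R) = 1 + 4*R
l(G, N) = -7/16 - G/4 (l(G, N) = -3/8 + ((1 + 4*G)/(-2))/8 = -3/8 + (-(1 + 4*G)/2)/8 = -3/8 + (-½ - 2*G)/8 = -3/8 + (-1/16 - G/4) = -7/16 - G/4)
-l(109, -177) = -(-7/16 - ¼*109) = -(-7/16 - 109/4) = -1*(-443/16) = 443/16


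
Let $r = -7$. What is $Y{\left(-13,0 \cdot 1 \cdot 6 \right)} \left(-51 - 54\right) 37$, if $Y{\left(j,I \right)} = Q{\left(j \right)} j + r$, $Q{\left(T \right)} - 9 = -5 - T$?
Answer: $885780$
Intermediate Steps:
$Q{\left(T \right)} = 4 - T$ ($Q{\left(T \right)} = 9 - \left(5 + T\right) = 4 - T$)
$Y{\left(j,I \right)} = -7 + j \left(4 - j\right)$ ($Y{\left(j,I \right)} = \left(4 - j\right) j - 7 = j \left(4 - j\right) - 7 = -7 + j \left(4 - j\right)$)
$Y{\left(-13,0 \cdot 1 \cdot 6 \right)} \left(-51 - 54\right) 37 = \left(-7 - - 13 \left(-4 - 13\right)\right) \left(-51 - 54\right) 37 = \left(-7 - \left(-13\right) \left(-17\right)\right) \left(-105\right) 37 = \left(-7 - 221\right) \left(-105\right) 37 = \left(-228\right) \left(-105\right) 37 = 23940 \cdot 37 = 885780$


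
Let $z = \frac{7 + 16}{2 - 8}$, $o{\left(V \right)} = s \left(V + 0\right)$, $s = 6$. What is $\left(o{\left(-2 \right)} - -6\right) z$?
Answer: $23$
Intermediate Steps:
$o{\left(V \right)} = 6 V$ ($o{\left(V \right)} = 6 \left(V + 0\right) = 6 V$)
$z = - \frac{23}{6}$ ($z = \frac{23}{-6} = 23 \left(- \frac{1}{6}\right) = - \frac{23}{6} \approx -3.8333$)
$\left(o{\left(-2 \right)} - -6\right) z = \left(6 \left(-2\right) - -6\right) \left(- \frac{23}{6}\right) = \left(-12 + 6\right) \left(- \frac{23}{6}\right) = \left(-6\right) \left(- \frac{23}{6}\right) = 23$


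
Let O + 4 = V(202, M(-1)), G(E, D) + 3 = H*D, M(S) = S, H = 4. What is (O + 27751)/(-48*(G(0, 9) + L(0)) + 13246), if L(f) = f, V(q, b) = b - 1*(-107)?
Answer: 3979/1666 ≈ 2.3884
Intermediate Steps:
V(q, b) = 107 + b (V(q, b) = b + 107 = 107 + b)
G(E, D) = -3 + 4*D
O = 102 (O = -4 + (107 - 1) = -4 + 106 = 102)
(O + 27751)/(-48*(G(0, 9) + L(0)) + 13246) = (102 + 27751)/(-48*((-3 + 4*9) + 0) + 13246) = 27853/(-48*((-3 + 36) + 0) + 13246) = 27853/(-48*(33 + 0) + 13246) = 27853/(-48*33 + 13246) = 27853/(-1584 + 13246) = 27853/11662 = 27853*(1/11662) = 3979/1666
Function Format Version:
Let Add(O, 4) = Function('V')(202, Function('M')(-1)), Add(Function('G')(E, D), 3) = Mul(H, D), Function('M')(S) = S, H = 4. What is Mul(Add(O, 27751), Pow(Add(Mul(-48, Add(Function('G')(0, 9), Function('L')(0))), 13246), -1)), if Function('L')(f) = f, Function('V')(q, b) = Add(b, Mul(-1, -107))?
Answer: Rational(3979, 1666) ≈ 2.3884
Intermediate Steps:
Function('V')(q, b) = Add(107, b) (Function('V')(q, b) = Add(b, 107) = Add(107, b))
Function('G')(E, D) = Add(-3, Mul(4, D))
O = 102 (O = Add(-4, Add(107, -1)) = Add(-4, 106) = 102)
Mul(Add(O, 27751), Pow(Add(Mul(-48, Add(Function('G')(0, 9), Function('L')(0))), 13246), -1)) = Mul(Add(102, 27751), Pow(Add(Mul(-48, Add(Add(-3, Mul(4, 9)), 0)), 13246), -1)) = Mul(27853, Pow(Add(Mul(-48, Add(Add(-3, 36), 0)), 13246), -1)) = Mul(27853, Pow(Add(Mul(-48, Add(33, 0)), 13246), -1)) = Mul(27853, Pow(Add(Mul(-48, 33), 13246), -1)) = Mul(27853, Pow(Add(-1584, 13246), -1)) = Mul(27853, Pow(11662, -1)) = Mul(27853, Rational(1, 11662)) = Rational(3979, 1666)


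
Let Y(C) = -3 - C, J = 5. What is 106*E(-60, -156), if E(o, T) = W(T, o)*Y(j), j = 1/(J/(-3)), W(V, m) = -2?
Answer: 2544/5 ≈ 508.80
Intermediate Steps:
j = -3/5 (j = 1/(5/(-3)) = 1/(5*(-1/3)) = 1/(-5/3) = -3/5 ≈ -0.60000)
E(o, T) = 24/5 (E(o, T) = -2*(-3 - 1*(-3/5)) = -2*(-3 + 3/5) = -2*(-12/5) = 24/5)
106*E(-60, -156) = 106*(24/5) = 2544/5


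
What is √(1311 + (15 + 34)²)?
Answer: 8*√58 ≈ 60.926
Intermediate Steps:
√(1311 + (15 + 34)²) = √(1311 + 49²) = √(1311 + 2401) = √3712 = 8*√58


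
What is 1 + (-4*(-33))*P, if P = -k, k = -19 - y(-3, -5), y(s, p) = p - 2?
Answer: 1585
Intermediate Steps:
y(s, p) = -2 + p
k = -12 (k = -19 - (-2 - 5) = -19 - 1*(-7) = -19 + 7 = -12)
P = 12 (P = -1*(-12) = 12)
1 + (-4*(-33))*P = 1 - 4*(-33)*12 = 1 + 132*12 = 1 + 1584 = 1585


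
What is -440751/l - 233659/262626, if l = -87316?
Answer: 47675251441/11465725908 ≈ 4.1581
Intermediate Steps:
-440751/l - 233659/262626 = -440751/(-87316) - 233659/262626 = -440751*(-1/87316) - 233659*1/262626 = 440751/87316 - 233659/262626 = 47675251441/11465725908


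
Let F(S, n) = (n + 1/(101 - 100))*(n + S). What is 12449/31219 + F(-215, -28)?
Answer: 204840308/31219 ≈ 6561.4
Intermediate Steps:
F(S, n) = (1 + n)*(S + n) (F(S, n) = (n + 1/1)*(S + n) = (n + 1)*(S + n) = (1 + n)*(S + n))
12449/31219 + F(-215, -28) = 12449/31219 + (-215 - 28 + (-28)² - 215*(-28)) = 12449*(1/31219) + (-215 - 28 + 784 + 6020) = 12449/31219 + 6561 = 204840308/31219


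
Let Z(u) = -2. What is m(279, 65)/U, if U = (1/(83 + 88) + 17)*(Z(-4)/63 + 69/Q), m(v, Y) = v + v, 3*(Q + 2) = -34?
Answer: -60113340/9538967 ≈ -6.3019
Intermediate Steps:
Q = -40/3 (Q = -2 + (1/3)*(-34) = -2 - 34/3 = -40/3 ≈ -13.333)
m(v, Y) = 2*v
U = -9538967/107730 (U = (1/(83 + 88) + 17)*(-2/63 + 69/(-40/3)) = (1/171 + 17)*(-2*1/63 + 69*(-3/40)) = (1/171 + 17)*(-2/63 - 207/40) = (2908/171)*(-13121/2520) = -9538967/107730 ≈ -88.545)
m(279, 65)/U = (2*279)/(-9538967/107730) = 558*(-107730/9538967) = -60113340/9538967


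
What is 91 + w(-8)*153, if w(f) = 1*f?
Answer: -1133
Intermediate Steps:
w(f) = f
91 + w(-8)*153 = 91 - 8*153 = 91 - 1224 = -1133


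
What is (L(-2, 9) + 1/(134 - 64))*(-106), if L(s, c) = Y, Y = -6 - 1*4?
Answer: 37047/35 ≈ 1058.5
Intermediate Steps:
Y = -10 (Y = -6 - 4 = -10)
L(s, c) = -10
(L(-2, 9) + 1/(134 - 64))*(-106) = (-10 + 1/(134 - 64))*(-106) = (-10 + 1/70)*(-106) = -699/70*(-106) = 37047/35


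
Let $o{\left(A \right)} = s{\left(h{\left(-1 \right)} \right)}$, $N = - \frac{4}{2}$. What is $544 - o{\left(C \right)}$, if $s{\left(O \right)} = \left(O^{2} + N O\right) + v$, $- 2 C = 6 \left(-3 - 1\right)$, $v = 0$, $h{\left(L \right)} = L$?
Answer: $541$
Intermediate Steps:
$N = -2$ ($N = \left(-4\right) \frac{1}{2} = -2$)
$C = 12$ ($C = - \frac{6 \left(-3 - 1\right)}{2} = - \frac{6 \left(-4\right)}{2} = \left(- \frac{1}{2}\right) \left(-24\right) = 12$)
$s{\left(O \right)} = O^{2} - 2 O$ ($s{\left(O \right)} = \left(O^{2} - 2 O\right) + 0 = O^{2} - 2 O$)
$o{\left(A \right)} = 3$ ($o{\left(A \right)} = - (-2 - 1) = \left(-1\right) \left(-3\right) = 3$)
$544 - o{\left(C \right)} = 544 - 3 = 541$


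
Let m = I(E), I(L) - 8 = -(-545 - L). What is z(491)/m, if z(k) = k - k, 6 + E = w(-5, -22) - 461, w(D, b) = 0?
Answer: 0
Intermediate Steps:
E = -467 (E = -6 + (0 - 461) = -6 - 461 = -467)
I(L) = 553 + L (I(L) = 8 - (-545 - L) = 8 + (545 + L) = 553 + L)
z(k) = 0
m = 86 (m = 553 - 467 = 86)
z(491)/m = 0/86 = 0*(1/86) = 0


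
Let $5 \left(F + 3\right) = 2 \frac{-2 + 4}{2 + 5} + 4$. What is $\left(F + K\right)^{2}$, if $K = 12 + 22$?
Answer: $\frac{1247689}{1225} \approx 1018.5$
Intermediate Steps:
$K = 34$
$F = - \frac{73}{35}$ ($F = -3 + \frac{2 \frac{-2 + 4}{2 + 5} + 4}{5} = -3 + \frac{2 \cdot \frac{2}{7} + 4}{5} = -3 + \frac{\frac{4}{7} + 4}{5} = -3 + \frac{1}{5} \cdot \frac{32}{7} = -3 + \frac{32}{35} = - \frac{73}{35} \approx -2.0857$)
$\left(F + K\right)^{2} = \left(- \frac{73}{35} + 34\right)^{2} = \left(\frac{1117}{35}\right)^{2} = \frac{1247689}{1225}$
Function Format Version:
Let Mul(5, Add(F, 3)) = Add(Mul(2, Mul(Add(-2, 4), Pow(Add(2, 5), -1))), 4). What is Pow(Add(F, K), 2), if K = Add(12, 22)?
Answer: Rational(1247689, 1225) ≈ 1018.5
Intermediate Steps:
K = 34
F = Rational(-73, 35) (F = Add(-3, Mul(Rational(1, 5), Add(Mul(2, Mul(Add(-2, 4), Pow(Add(2, 5), -1))), 4))) = Add(-3, Mul(Rational(1, 5), Add(Mul(2, Mul(2, Pow(7, -1))), 4))) = Add(-3, Mul(Rational(1, 5), Add(Mul(2, Mul(2, Rational(1, 7))), 4))) = Add(-3, Mul(Rational(1, 5), Add(Mul(2, Rational(2, 7)), 4))) = Add(-3, Mul(Rational(1, 5), Add(Rational(4, 7), 4))) = Add(-3, Mul(Rational(1, 5), Rational(32, 7))) = Add(-3, Rational(32, 35)) = Rational(-73, 35) ≈ -2.0857)
Pow(Add(F, K), 2) = Pow(Add(Rational(-73, 35), 34), 2) = Pow(Rational(1117, 35), 2) = Rational(1247689, 1225)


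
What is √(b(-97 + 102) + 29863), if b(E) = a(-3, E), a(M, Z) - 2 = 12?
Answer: √29877 ≈ 172.85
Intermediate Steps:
a(M, Z) = 14 (a(M, Z) = 2 + 12 = 14)
b(E) = 14
√(b(-97 + 102) + 29863) = √(14 + 29863) = √29877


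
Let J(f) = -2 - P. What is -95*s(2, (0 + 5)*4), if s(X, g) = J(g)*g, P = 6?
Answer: 15200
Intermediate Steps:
J(f) = -8 (J(f) = -2 - 1*6 = -2 - 6 = -8)
s(X, g) = -8*g
-95*s(2, (0 + 5)*4) = -(-760)*(0 + 5)*4 = -(-760)*5*4 = -(-760)*20 = -95*(-160) = 15200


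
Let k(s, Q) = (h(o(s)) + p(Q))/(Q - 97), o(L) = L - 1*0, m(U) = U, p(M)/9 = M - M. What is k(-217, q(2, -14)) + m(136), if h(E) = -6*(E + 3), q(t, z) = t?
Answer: 11636/95 ≈ 122.48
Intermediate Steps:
p(M) = 0 (p(M) = 9*(M - M) = 9*0 = 0)
o(L) = L (o(L) = L + 0 = L)
h(E) = -18 - 6*E (h(E) = -6*(3 + E) = -18 - 6*E)
k(s, Q) = (-18 - 6*s)/(-97 + Q) (k(s, Q) = ((-18 - 6*s) + 0)/(Q - 97) = (-18 - 6*s)/(-97 + Q))
k(-217, q(2, -14)) + m(136) = 6*(-3 - 1*(-217))/(-97 + 2) + 136 = 6*(-3 + 217)/(-95) + 136 = 6*(-1/95)*214 + 136 = -1284/95 + 136 = 11636/95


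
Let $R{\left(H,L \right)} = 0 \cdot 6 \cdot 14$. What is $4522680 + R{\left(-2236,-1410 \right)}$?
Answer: $4522680$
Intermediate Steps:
$R{\left(H,L \right)} = 0$ ($R{\left(H,L \right)} = 0 \cdot 14 = 0$)
$4522680 + R{\left(-2236,-1410 \right)} = 4522680 + 0 = 4522680$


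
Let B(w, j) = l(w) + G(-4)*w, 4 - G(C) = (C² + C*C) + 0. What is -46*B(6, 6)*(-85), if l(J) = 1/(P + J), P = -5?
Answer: -652970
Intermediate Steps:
G(C) = 4 - 2*C² (G(C) = 4 - ((C² + C*C) + 0) = 4 - ((C² + C²) + 0) = 4 - (2*C² + 0) = 4 - 2*C²)
l(J) = 1/(-5 + J)
B(w, j) = 1/(-5 + w) - 28*w (B(w, j) = 1/(-5 + w) + (4 - 2*(-4)²)*w = 1/(-5 + w) + (4 - 2*16)*w = 1/(-5 + w) + (4 - 32)*w = 1/(-5 + w) - 28*w)
-46*B(6, 6)*(-85) = -46*(1 - 28*6*(-5 + 6))/(-5 + 6)*(-85) = -46*(1 - 28*6*1)/1*(-85) = -46*(1 - 168)*(-85) = -46*(-167)*(-85) = 7682*(-85) = -652970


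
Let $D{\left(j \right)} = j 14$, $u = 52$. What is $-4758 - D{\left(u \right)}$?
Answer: $-5486$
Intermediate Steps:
$D{\left(j \right)} = 14 j$
$-4758 - D{\left(u \right)} = -4758 - 14 \cdot 52 = -4758 - 728 = -5486$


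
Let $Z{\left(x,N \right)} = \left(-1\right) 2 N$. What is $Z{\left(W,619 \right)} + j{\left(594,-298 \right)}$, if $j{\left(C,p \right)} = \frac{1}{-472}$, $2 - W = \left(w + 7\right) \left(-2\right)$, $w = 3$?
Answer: $- \frac{584337}{472} \approx -1238.0$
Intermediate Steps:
$W = 22$ ($W = 2 - \left(3 + 7\right) \left(-2\right) = 2 - 10 \left(-2\right) = 2 - -20 = 2 + 20 = 22$)
$j{\left(C,p \right)} = - \frac{1}{472}$
$Z{\left(x,N \right)} = - 2 N$
$Z{\left(W,619 \right)} + j{\left(594,-298 \right)} = \left(-2\right) 619 - \frac{1}{472} = -1238 - \frac{1}{472} = - \frac{584337}{472}$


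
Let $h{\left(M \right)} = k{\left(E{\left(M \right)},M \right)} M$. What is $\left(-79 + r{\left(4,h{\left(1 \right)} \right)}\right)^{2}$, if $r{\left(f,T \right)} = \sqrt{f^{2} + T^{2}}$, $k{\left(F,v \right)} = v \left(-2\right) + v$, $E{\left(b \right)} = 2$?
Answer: $\left(79 - \sqrt{17}\right)^{2} \approx 5606.5$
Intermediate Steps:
$k{\left(F,v \right)} = - v$ ($k{\left(F,v \right)} = - 2 v + v = - v$)
$h{\left(M \right)} = - M^{2}$ ($h{\left(M \right)} = - M M = - M^{2}$)
$r{\left(f,T \right)} = \sqrt{T^{2} + f^{2}}$
$\left(-79 + r{\left(4,h{\left(1 \right)} \right)}\right)^{2} = \left(-79 + \sqrt{\left(- 1^{2}\right)^{2} + 4^{2}}\right)^{2} = \left(-79 + \sqrt{\left(\left(-1\right) 1\right)^{2} + 16}\right)^{2} = \left(-79 + \sqrt{\left(-1\right)^{2} + 16}\right)^{2} = \left(-79 + \sqrt{1 + 16}\right)^{2} = \left(-79 + \sqrt{17}\right)^{2}$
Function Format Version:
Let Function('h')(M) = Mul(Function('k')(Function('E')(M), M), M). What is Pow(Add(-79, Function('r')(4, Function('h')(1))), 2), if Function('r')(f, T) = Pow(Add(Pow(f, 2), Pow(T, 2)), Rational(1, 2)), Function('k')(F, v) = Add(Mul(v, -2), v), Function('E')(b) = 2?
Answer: Pow(Add(79, Mul(-1, Pow(17, Rational(1, 2)))), 2) ≈ 5606.5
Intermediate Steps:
Function('k')(F, v) = Mul(-1, v) (Function('k')(F, v) = Add(Mul(-2, v), v) = Mul(-1, v))
Function('h')(M) = Mul(-1, Pow(M, 2)) (Function('h')(M) = Mul(Mul(-1, M), M) = Mul(-1, Pow(M, 2)))
Function('r')(f, T) = Pow(Add(Pow(T, 2), Pow(f, 2)), Rational(1, 2))
Pow(Add(-79, Function('r')(4, Function('h')(1))), 2) = Pow(Add(-79, Pow(Add(Pow(Mul(-1, Pow(1, 2)), 2), Pow(4, 2)), Rational(1, 2))), 2) = Pow(Add(-79, Pow(Add(Pow(Mul(-1, 1), 2), 16), Rational(1, 2))), 2) = Pow(Add(-79, Pow(Add(Pow(-1, 2), 16), Rational(1, 2))), 2) = Pow(Add(-79, Pow(Add(1, 16), Rational(1, 2))), 2) = Pow(Add(-79, Pow(17, Rational(1, 2))), 2)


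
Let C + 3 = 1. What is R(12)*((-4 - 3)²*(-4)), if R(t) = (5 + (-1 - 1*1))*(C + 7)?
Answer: -2940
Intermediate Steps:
C = -2 (C = -3 + 1 = -2)
R(t) = 15 (R(t) = (5 + (-1 - 1*1))*(-2 + 7) = (5 + (-1 - 1))*5 = (5 - 2)*5 = 3*5 = 15)
R(12)*((-4 - 3)²*(-4)) = 15*((-4 - 3)²*(-4)) = 15*((-7)²*(-4)) = 15*(49*(-4)) = 15*(-196) = -2940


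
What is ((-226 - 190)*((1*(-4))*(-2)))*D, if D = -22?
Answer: 73216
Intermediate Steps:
((-226 - 190)*((1*(-4))*(-2)))*D = ((-226 - 190)*((1*(-4))*(-2)))*(-22) = -(-1664)*(-2)*(-22) = -416*8*(-22) = -3328*(-22) = 73216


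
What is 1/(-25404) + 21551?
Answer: 547481603/25404 ≈ 21551.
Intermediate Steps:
1/(-25404) + 21551 = -1/25404 + 21551 = 547481603/25404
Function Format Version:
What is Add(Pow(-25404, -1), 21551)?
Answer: Rational(547481603, 25404) ≈ 21551.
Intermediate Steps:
Add(Pow(-25404, -1), 21551) = Add(Rational(-1, 25404), 21551) = Rational(547481603, 25404)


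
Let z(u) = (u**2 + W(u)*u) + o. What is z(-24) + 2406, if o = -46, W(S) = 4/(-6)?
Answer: 2952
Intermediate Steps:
W(S) = -2/3 (W(S) = 4*(-1/6) = -2/3)
z(u) = -46 + u**2 - 2*u/3 (z(u) = (u**2 - 2*u/3) - 46 = -46 + u**2 - 2*u/3)
z(-24) + 2406 = (-46 + (-24)**2 - 2/3*(-24)) + 2406 = (-46 + 576 + 16) + 2406 = 546 + 2406 = 2952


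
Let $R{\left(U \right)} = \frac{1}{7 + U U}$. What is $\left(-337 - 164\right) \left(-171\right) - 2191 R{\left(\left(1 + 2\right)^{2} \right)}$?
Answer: $\frac{7536857}{88} \approx 85646.0$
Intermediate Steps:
$R{\left(U \right)} = \frac{1}{7 + U^{2}}$
$\left(-337 - 164\right) \left(-171\right) - 2191 R{\left(\left(1 + 2\right)^{2} \right)} = \left(-337 - 164\right) \left(-171\right) - \frac{2191}{7 + \left(\left(1 + 2\right)^{2}\right)^{2}} = \left(-501\right) \left(-171\right) - \frac{2191}{7 + \left(3^{2}\right)^{2}} = 85671 - \frac{2191}{7 + 9^{2}} = 85671 - \frac{2191}{7 + 81} = 85671 - \frac{2191}{88} = \frac{7536857}{88}$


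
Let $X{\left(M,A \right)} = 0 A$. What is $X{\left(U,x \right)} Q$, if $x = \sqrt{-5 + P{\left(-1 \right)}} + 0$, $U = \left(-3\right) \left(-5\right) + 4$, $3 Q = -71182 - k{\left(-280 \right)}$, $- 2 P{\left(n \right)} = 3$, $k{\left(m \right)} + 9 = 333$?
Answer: $0$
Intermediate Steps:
$k{\left(m \right)} = 324$ ($k{\left(m \right)} = -9 + 333 = 324$)
$P{\left(n \right)} = - \frac{3}{2}$ ($P{\left(n \right)} = \left(- \frac{1}{2}\right) 3 = - \frac{3}{2}$)
$Q = - \frac{71506}{3}$ ($Q = \frac{-71182 - 324}{3} = \frac{1}{3} \left(-71506\right) = - \frac{71506}{3} \approx -23835.0$)
$U = 19$ ($U = 15 + 4 = 19$)
$x = \frac{i \sqrt{26}}{2}$ ($x = \sqrt{-5 - \frac{3}{2}} + 0 = \sqrt{- \frac{13}{2}} + 0 = \frac{i \sqrt{26}}{2} + 0 = \frac{i \sqrt{26}}{2} \approx 2.5495 i$)
$X{\left(M,A \right)} = 0$
$X{\left(U,x \right)} Q = 0 \left(- \frac{71506}{3}\right) = 0$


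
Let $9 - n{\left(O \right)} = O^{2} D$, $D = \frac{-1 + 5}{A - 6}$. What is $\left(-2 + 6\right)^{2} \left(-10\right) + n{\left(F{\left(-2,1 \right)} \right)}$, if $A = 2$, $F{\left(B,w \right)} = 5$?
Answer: $-126$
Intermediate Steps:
$D = -1$ ($D = \frac{-1 + 5}{2 - 6} = \frac{4}{2 - 6} = \frac{4}{-4} = 4 \left(- \frac{1}{4}\right) = -1$)
$n{\left(O \right)} = 9 + O^{2}$ ($n{\left(O \right)} = 9 - O^{2} \left(-1\right) = 9 - - O^{2} = 9 + O^{2}$)
$\left(-2 + 6\right)^{2} \left(-10\right) + n{\left(F{\left(-2,1 \right)} \right)} = \left(-2 + 6\right)^{2} \left(-10\right) + \left(9 + 5^{2}\right) = 4^{2} \left(-10\right) + \left(9 + 25\right) = 16 \left(-10\right) + 34 = -160 + 34 = -126$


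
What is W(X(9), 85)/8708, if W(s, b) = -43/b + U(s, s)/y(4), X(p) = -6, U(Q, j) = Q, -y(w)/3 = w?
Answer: -1/1480360 ≈ -6.7551e-7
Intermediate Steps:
y(w) = -3*w
W(s, b) = -43/b - s/12 (W(s, b) = -43/b + s/((-3*4)) = -43/b + s/(-12) = -43/b + s*(-1/12) = -43/b - s/12)
W(X(9), 85)/8708 = (-43/85 - 1/12*(-6))/8708 = (-43*1/85 + 1/2)*(1/8708) = (-43/85 + 1/2)*(1/8708) = -1/170*1/8708 = -1/1480360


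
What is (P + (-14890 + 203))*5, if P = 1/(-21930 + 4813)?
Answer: -1256986900/17117 ≈ -73435.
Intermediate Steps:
P = -1/17117 (P = 1/(-17117) = -1/17117 ≈ -5.8421e-5)
(P + (-14890 + 203))*5 = (-1/17117 + (-14890 + 203))*5 = (-1/17117 - 14687)*5 = -251397380/17117*5 = -1256986900/17117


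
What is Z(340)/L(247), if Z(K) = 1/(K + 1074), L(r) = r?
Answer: 1/349258 ≈ 2.8632e-6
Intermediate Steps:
Z(K) = 1/(1074 + K)
Z(340)/L(247) = 1/((1074 + 340)*247) = (1/247)/1414 = (1/1414)*(1/247) = 1/349258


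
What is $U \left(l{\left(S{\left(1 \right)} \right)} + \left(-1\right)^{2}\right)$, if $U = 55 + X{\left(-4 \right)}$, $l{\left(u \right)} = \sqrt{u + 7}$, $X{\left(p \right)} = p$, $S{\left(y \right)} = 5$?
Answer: $51 + 102 \sqrt{3} \approx 227.67$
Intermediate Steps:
$l{\left(u \right)} = \sqrt{7 + u}$
$U = 51$ ($U = 55 - 4 = 51$)
$U \left(l{\left(S{\left(1 \right)} \right)} + \left(-1\right)^{2}\right) = 51 \left(\sqrt{7 + 5} + \left(-1\right)^{2}\right) = 51 \left(\sqrt{12} + 1\right) = 51 \left(2 \sqrt{3} + 1\right) = 51 \left(1 + 2 \sqrt{3}\right) = 51 + 102 \sqrt{3}$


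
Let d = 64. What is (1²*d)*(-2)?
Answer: -128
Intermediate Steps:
(1²*d)*(-2) = (1²*64)*(-2) = (1*64)*(-2) = 64*(-2) = -128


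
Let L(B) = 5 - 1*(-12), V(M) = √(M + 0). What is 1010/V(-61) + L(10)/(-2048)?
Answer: -17/2048 - 1010*I*√61/61 ≈ -0.0083008 - 129.32*I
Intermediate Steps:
V(M) = √M
L(B) = 17 (L(B) = 5 + 12 = 17)
1010/V(-61) + L(10)/(-2048) = 1010/(√(-61)) + 17/(-2048) = 1010/((I*√61)) + 17*(-1/2048) = 1010*(-I*√61/61) - 17/2048 = -1010*I*√61/61 - 17/2048 = -17/2048 - 1010*I*√61/61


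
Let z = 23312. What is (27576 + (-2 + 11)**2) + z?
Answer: 50969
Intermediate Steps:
(27576 + (-2 + 11)**2) + z = (27576 + (-2 + 11)**2) + 23312 = (27576 + 9**2) + 23312 = (27576 + 81) + 23312 = 27657 + 23312 = 50969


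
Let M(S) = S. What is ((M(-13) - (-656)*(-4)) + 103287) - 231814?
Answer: -131164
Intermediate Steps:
((M(-13) - (-656)*(-4)) + 103287) - 231814 = ((-13 - (-656)*(-4)) + 103287) - 231814 = ((-13 - 41*64) + 103287) - 231814 = ((-13 - 2624) + 103287) - 231814 = (-2637 + 103287) - 231814 = 100650 - 231814 = -131164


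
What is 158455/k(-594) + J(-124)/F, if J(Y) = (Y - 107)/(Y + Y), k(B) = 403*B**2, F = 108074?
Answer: 3137692997/2794064788944 ≈ 0.0011230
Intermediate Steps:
J(Y) = (-107 + Y)/(2*Y) (J(Y) = (-107 + Y)/((2*Y)) = (-107 + Y)*(1/(2*Y)) = (-107 + Y)/(2*Y))
158455/k(-594) + J(-124)/F = 158455/((403*(-594)**2)) + ((1/2)*(-107 - 124)/(-124))/108074 = 158455/((403*352836)) + ((1/2)*(-1/124)*(-231))*(1/108074) = 158455/142192908 + (231/248)*(1/108074) = 158455*(1/142192908) + 231/26802352 = 14405/12926628 + 231/26802352 = 3137692997/2794064788944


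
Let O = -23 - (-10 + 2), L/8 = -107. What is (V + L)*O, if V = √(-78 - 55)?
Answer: 12840 - 15*I*√133 ≈ 12840.0 - 172.99*I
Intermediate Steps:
V = I*√133 (V = √(-133) = I*√133 ≈ 11.533*I)
L = -856 (L = 8*(-107) = -856)
O = -15 (O = -23 - 1*(-8) = -23 + 8 = -15)
(V + L)*O = (I*√133 - 856)*(-15) = (-856 + I*√133)*(-15) = 12840 - 15*I*√133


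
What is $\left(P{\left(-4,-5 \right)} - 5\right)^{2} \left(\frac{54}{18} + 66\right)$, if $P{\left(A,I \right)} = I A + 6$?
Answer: $30429$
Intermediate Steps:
$P{\left(A,I \right)} = 6 + A I$ ($P{\left(A,I \right)} = A I + 6 = 6 + A I$)
$\left(P{\left(-4,-5 \right)} - 5\right)^{2} \left(\frac{54}{18} + 66\right) = \left(\left(6 - -20\right) - 5\right)^{2} \left(\frac{54}{18} + 66\right) = \left(\left(6 + 20\right) - 5\right)^{2} \left(54 \cdot \frac{1}{18} + 66\right) = \left(26 - 5\right)^{2} \left(3 + 66\right) = 21^{2} \cdot 69 = 441 \cdot 69 = 30429$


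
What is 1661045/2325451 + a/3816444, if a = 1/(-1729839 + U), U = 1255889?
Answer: 3004504231902995549/4206284219023843800 ≈ 0.71429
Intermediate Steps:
a = -1/473950 (a = 1/(-1729839 + 1255889) = 1/(-473950) = -1/473950 ≈ -2.1099e-6)
1661045/2325451 + a/3816444 = 1661045/2325451 - 1/473950/3816444 = 1661045*(1/2325451) - 1/473950*1/3816444 = 1661045/2325451 - 1/1808803633800 = 3004504231902995549/4206284219023843800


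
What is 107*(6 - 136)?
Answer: -13910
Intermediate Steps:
107*(6 - 136) = 107*(-130) = -13910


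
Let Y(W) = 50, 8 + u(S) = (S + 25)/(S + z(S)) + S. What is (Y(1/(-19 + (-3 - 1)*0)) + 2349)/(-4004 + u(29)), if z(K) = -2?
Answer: -2399/3981 ≈ -0.60261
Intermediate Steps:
u(S) = -8 + S + (25 + S)/(-2 + S) (u(S) = -8 + ((S + 25)/(S - 2) + S) = -8 + ((25 + S)/(-2 + S) + S) = -8 + (S + (25 + S)/(-2 + S)) = -8 + S + (25 + S)/(-2 + S))
(Y(1/(-19 + (-3 - 1)*0)) + 2349)/(-4004 + u(29)) = (50 + 2349)/(-4004 + (41 + 29² - 9*29)/(-2 + 29)) = 2399/(-4004 + (41 + 841 - 261)/27) = 2399/(-4004 + (1/27)*621) = 2399/(-4004 + 23) = 2399/(-3981) = 2399*(-1/3981) = -2399/3981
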